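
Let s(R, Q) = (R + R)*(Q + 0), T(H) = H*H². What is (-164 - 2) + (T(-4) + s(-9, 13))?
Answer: -464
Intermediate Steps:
T(H) = H³
s(R, Q) = 2*Q*R (s(R, Q) = (2*R)*Q = 2*Q*R)
(-164 - 2) + (T(-4) + s(-9, 13)) = (-164 - 2) + ((-4)³ + 2*13*(-9)) = -166 + (-64 - 234) = -166 - 298 = -464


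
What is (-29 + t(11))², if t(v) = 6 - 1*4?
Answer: 729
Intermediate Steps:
t(v) = 2 (t(v) = 6 - 4 = 2)
(-29 + t(11))² = (-29 + 2)² = (-27)² = 729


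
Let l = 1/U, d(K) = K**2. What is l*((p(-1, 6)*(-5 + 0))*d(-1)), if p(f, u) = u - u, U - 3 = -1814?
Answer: 0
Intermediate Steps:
U = -1811 (U = 3 - 1814 = -1811)
p(f, u) = 0
l = -1/1811 (l = 1/(-1811) = -1/1811 ≈ -0.00055218)
l*((p(-1, 6)*(-5 + 0))*d(-1)) = -0*(-5 + 0)*(-1)**2/1811 = -0*(-5)/1811 = -0 = -1/1811*0 = 0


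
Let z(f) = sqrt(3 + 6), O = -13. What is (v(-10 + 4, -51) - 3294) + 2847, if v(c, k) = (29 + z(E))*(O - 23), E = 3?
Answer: -1599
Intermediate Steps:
z(f) = 3 (z(f) = sqrt(9) = 3)
v(c, k) = -1152 (v(c, k) = (29 + 3)*(-13 - 23) = 32*(-36) = -1152)
(v(-10 + 4, -51) - 3294) + 2847 = (-1152 - 3294) + 2847 = -4446 + 2847 = -1599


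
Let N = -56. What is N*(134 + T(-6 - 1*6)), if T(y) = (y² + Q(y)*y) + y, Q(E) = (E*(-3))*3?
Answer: 57680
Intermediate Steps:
Q(E) = -9*E (Q(E) = -3*E*3 = -9*E)
T(y) = y - 8*y² (T(y) = (y² + (-9*y)*y) + y = (y² - 9*y²) + y = -8*y² + y = y - 8*y²)
N*(134 + T(-6 - 1*6)) = -56*(134 + (-6 - 1*6)*(1 - 8*(-6 - 1*6))) = -56*(134 + (-6 - 6)*(1 - 8*(-6 - 6))) = -56*(134 - 12*(1 - 8*(-12))) = -56*(134 - 12*(1 + 96)) = -56*(134 - 12*97) = -56*(134 - 1164) = -56*(-1030) = 57680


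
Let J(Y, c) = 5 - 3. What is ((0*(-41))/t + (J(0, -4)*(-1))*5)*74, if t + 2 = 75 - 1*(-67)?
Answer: -740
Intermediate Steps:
t = 140 (t = -2 + (75 - 1*(-67)) = -2 + (75 + 67) = -2 + 142 = 140)
J(Y, c) = 2
((0*(-41))/t + (J(0, -4)*(-1))*5)*74 = ((0*(-41))/140 + (2*(-1))*5)*74 = (0*(1/140) - 2*5)*74 = (0 - 10)*74 = -10*74 = -740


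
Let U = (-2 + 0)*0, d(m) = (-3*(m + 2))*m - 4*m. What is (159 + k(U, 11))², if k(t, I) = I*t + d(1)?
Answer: 21316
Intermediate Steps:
d(m) = -4*m + m*(-6 - 3*m) (d(m) = (-3*(2 + m))*m - 4*m = (-6 - 3*m)*m - 4*m = m*(-6 - 3*m) - 4*m = -4*m + m*(-6 - 3*m))
U = 0 (U = -2*0 = 0)
k(t, I) = -13 + I*t (k(t, I) = I*t - 1*1*(10 + 3*1) = I*t - 1*1*(10 + 3) = I*t - 1*1*13 = I*t - 13 = -13 + I*t)
(159 + k(U, 11))² = (159 + (-13 + 11*0))² = (159 + (-13 + 0))² = (159 - 13)² = 146² = 21316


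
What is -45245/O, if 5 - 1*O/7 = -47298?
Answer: -45245/331121 ≈ -0.13664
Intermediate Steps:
O = 331121 (O = 35 - 7*(-47298) = 35 + 331086 = 331121)
-45245/O = -45245/331121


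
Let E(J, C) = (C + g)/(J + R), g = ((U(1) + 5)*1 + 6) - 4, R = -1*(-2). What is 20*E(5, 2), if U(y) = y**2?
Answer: 200/7 ≈ 28.571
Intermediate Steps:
R = 2
g = 8 (g = ((1**2 + 5)*1 + 6) - 4 = ((1 + 5)*1 + 6) - 4 = (6*1 + 6) - 4 = (6 + 6) - 4 = 12 - 4 = 8)
E(J, C) = (8 + C)/(2 + J) (E(J, C) = (C + 8)/(J + 2) = (8 + C)/(2 + J))
20*E(5, 2) = 20*((8 + 2)/(2 + 5)) = 20*(10/7) = 200/7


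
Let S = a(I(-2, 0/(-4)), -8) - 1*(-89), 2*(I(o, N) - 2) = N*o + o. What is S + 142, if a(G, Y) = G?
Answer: 232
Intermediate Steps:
I(o, N) = 2 + o/2 + N*o/2 (I(o, N) = 2 + (N*o + o)/2 = 2 + (o + N*o)/2 = 2 + (o/2 + N*o/2) = 2 + o/2 + N*o/2)
S = 90 (S = (2 + (½)*(-2) + (½)*(0/(-4))*(-2)) - 1*(-89) = (2 - 1 + (½)*(0*(-¼))*(-2)) + 89 = (2 - 1 + (½)*0*(-2)) + 89 = (2 - 1 + 0) + 89 = 1 + 89 = 90)
S + 142 = 90 + 142 = 232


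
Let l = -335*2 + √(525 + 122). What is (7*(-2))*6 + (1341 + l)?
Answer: 587 + √647 ≈ 612.44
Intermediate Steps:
l = -670 + √647 ≈ -644.56
(7*(-2))*6 + (1341 + l) = (7*(-2))*6 + (1341 + (-670 + √647)) = -14*6 + (671 + √647) = -84 + (671 + √647) = 587 + √647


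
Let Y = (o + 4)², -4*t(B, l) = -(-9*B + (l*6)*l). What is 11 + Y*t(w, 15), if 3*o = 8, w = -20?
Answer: 17011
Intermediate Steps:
o = 8/3 (o = (⅓)*8 = 8/3 ≈ 2.6667)
t(B, l) = -9*B/4 + 3*l²/2 (t(B, l) = -(-1)*(-9*B + (l*6)*l)/4 = -(-1)*(-9*B + (6*l)*l)/4 = -(-1)*(-9*B + 6*l²)/4 = -(-6*l² + 9*B)/4 = -9*B/4 + 3*l²/2)
Y = 400/9 (Y = (8/3 + 4)² = (20/3)² = 400/9 ≈ 44.444)
11 + Y*t(w, 15) = 11 + 400*(-9/4*(-20) + (3/2)*15²)/9 = 11 + 400*(45 + (3/2)*225)/9 = 11 + 400*(45 + 675/2)/9 = 11 + (400/9)*(765/2) = 11 + 17000 = 17011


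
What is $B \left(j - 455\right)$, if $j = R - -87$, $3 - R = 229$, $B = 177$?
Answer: $-105138$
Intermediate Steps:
$R = -226$ ($R = 3 - 229 = -226$)
$j = -139$ ($j = -226 - -87 = -226 + 87 = -139$)
$B \left(j - 455\right) = 177 \left(-139 - 455\right) = 177 \left(-594\right) = -105138$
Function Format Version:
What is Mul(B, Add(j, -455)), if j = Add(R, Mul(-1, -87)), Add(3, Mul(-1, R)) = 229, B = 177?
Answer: -105138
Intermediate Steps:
R = -226 (R = Add(3, Mul(-1, 229)) = Add(3, -229) = -226)
j = -139 (j = Add(-226, Mul(-1, -87)) = Add(-226, 87) = -139)
Mul(B, Add(j, -455)) = Mul(177, Add(-139, -455)) = Mul(177, -594) = -105138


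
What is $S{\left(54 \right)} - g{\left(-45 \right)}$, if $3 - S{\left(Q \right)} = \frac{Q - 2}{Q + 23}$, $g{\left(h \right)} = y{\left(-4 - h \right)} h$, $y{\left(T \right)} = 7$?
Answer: $\frac{24434}{77} \approx 317.32$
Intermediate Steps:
$g{\left(h \right)} = 7 h$
$S{\left(Q \right)} = 3 - \frac{-2 + Q}{23 + Q}$ ($S{\left(Q \right)} = 3 - \frac{Q - 2}{Q + 23} = 3 - \frac{-2 + Q}{23 + Q}$)
$S{\left(54 \right)} - g{\left(-45 \right)} = \frac{71 + 2 \cdot 54}{23 + 54} - 7 \left(-45\right) = \frac{71 + 108}{77} - -315 = \frac{1}{77} \cdot 179 + 315 = \frac{179}{77} + 315 = \frac{24434}{77}$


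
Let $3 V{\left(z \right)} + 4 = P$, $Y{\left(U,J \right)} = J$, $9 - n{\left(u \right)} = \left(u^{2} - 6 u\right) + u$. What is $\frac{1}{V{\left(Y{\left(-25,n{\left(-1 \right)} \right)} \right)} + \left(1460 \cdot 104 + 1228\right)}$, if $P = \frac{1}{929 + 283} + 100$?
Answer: $\frac{3636}{556671601} \approx 6.5317 \cdot 10^{-6}$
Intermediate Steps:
$n{\left(u \right)} = 9 - u^{2} + 5 u$ ($n{\left(u \right)} = 9 - \left(\left(u^{2} - 6 u\right) + u\right) = 9 - \left(u^{2} - 5 u\right) = 9 - u^{2} + 5 u$)
$P = \frac{121201}{1212}$ ($P = \frac{1}{1212} + 100 = \frac{121201}{1212} \approx 100.0$)
$V{\left(z \right)} = \frac{116353}{3636}$ ($V{\left(z \right)} = - \frac{4}{3} + \frac{1}{3} \cdot \frac{121201}{1212} = - \frac{4}{3} + \frac{121201}{3636} = \frac{116353}{3636}$)
$\frac{1}{V{\left(Y{\left(-25,n{\left(-1 \right)} \right)} \right)} + \left(1460 \cdot 104 + 1228\right)} = \frac{1}{\frac{116353}{3636} + \left(1460 \cdot 104 + 1228\right)} = \frac{1}{\frac{116353}{3636} + \left(151840 + 1228\right)} = \frac{1}{\frac{116353}{3636} + 153068} = \frac{1}{\frac{556671601}{3636}} = \frac{3636}{556671601}$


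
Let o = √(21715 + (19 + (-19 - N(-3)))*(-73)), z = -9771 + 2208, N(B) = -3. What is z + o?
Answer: -7563 + 2*√5374 ≈ -7416.4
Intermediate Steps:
z = -7563
o = 2*√5374 (o = √(21715 + (19 + (-19 - 1*(-3)))*(-73)) = √(21715 + (19 + (-19 + 3))*(-73)) = √(21715 + (19 - 16)*(-73)) = √(21715 + 3*(-73)) = √(21715 - 219) = √21496 = 2*√5374 ≈ 146.62)
z + o = -7563 + 2*√5374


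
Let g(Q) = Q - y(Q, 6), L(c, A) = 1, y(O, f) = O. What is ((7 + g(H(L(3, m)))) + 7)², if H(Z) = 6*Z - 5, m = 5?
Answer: 196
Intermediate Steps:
H(Z) = -5 + 6*Z
g(Q) = 0 (g(Q) = Q - Q = 0)
((7 + g(H(L(3, m)))) + 7)² = ((7 + 0) + 7)² = (7 + 7)² = 14² = 196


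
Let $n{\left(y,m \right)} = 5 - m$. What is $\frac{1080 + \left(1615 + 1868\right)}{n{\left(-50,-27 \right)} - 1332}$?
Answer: $- \frac{351}{100} \approx -3.51$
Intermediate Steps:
$\frac{1080 + \left(1615 + 1868\right)}{n{\left(-50,-27 \right)} - 1332} = \frac{1080 + \left(1615 + 1868\right)}{\left(5 - -27\right) - 1332} = \frac{1080 + 3483}{\left(5 + 27\right) - 1332} = \frac{4563}{32 - 1332} = \frac{4563}{-1300} = 4563 \left(- \frac{1}{1300}\right) = - \frac{351}{100}$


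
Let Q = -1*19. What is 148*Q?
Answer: -2812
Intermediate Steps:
Q = -19
148*Q = 148*(-19) = -2812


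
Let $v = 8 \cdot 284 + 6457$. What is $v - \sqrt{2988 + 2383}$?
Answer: $8729 - \sqrt{5371} \approx 8655.7$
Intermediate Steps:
$v = 8729$ ($v = 2272 + 6457 = 8729$)
$v - \sqrt{2988 + 2383} = 8729 - \sqrt{2988 + 2383} = 8729 - \sqrt{5371}$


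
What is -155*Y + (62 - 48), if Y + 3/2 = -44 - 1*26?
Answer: 22193/2 ≈ 11097.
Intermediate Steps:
Y = -143/2 (Y = -3/2 + (-44 - 1*26) = -3/2 + (-44 - 26) = -3/2 - 70 = -143/2 ≈ -71.500)
-155*Y + (62 - 48) = -155*(-143/2) + (62 - 48) = 22165/2 + 14 = 22193/2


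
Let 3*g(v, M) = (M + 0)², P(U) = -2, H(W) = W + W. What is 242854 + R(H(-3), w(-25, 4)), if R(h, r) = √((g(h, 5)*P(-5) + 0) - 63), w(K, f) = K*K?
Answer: 242854 + I*√717/3 ≈ 2.4285e+5 + 8.9256*I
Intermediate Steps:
H(W) = 2*W
w(K, f) = K²
g(v, M) = M²/3 (g(v, M) = (M + 0)²/3 = M²/3)
R(h, r) = I*√717/3 (R(h, r) = √((((⅓)*5²)*(-2) + 0) - 63) = √((((⅓)*25)*(-2) + 0) - 63) = √(((25/3)*(-2) + 0) - 63) = √((-50/3 + 0) - 63) = √(-50/3 - 63) = √(-239/3) = I*√717/3)
242854 + R(H(-3), w(-25, 4)) = 242854 + I*√717/3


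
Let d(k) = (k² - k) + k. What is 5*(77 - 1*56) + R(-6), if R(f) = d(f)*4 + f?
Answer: 243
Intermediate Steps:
d(k) = k²
R(f) = f + 4*f² (R(f) = f²*4 + f = 4*f² + f = f + 4*f²)
5*(77 - 1*56) + R(-6) = 5*(77 - 1*56) - 6*(1 + 4*(-6)) = 5*(77 - 56) - 6*(1 - 24) = 5*21 - 6*(-23) = 105 + 138 = 243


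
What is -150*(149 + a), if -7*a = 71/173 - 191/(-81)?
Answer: -104119750/4671 ≈ -22291.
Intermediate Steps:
a = -5542/14013 (a = -(71/173 - 191/(-81))/7 = -(71*(1/173) - 191*(-1/81))/7 = -(71/173 + 191/81)/7 = -1/7*38794/14013 = -5542/14013 ≈ -0.39549)
-150*(149 + a) = -150*(149 - 5542/14013) = -150*2082395/14013 = -104119750/4671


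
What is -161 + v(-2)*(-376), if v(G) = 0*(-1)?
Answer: -161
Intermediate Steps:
v(G) = 0
-161 + v(-2)*(-376) = -161 + 0*(-376) = -161 + 0 = -161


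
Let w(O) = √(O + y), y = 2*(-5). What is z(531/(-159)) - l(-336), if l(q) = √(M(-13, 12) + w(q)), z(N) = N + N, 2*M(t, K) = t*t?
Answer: -354/53 - √(338 + 4*I*√346)/2 ≈ -15.926 - 1.0058*I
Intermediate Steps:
M(t, K) = t²/2 (M(t, K) = (t*t)/2 = t²/2)
y = -10
z(N) = 2*N
w(O) = √(-10 + O) (w(O) = √(O - 10) = √(-10 + O))
l(q) = √(169/2 + √(-10 + q)) (l(q) = √((½)*(-13)² + √(-10 + q)) = √((½)*169 + √(-10 + q)) = √(169/2 + √(-10 + q)))
z(531/(-159)) - l(-336) = 2*(531/(-159)) - √(338 + 4*√(-10 - 336))/2 = 2*(531*(-1/159)) - √(338 + 4*√(-346))/2 = 2*(-177/53) - √(338 + 4*(I*√346))/2 = -354/53 - √(338 + 4*I*√346)/2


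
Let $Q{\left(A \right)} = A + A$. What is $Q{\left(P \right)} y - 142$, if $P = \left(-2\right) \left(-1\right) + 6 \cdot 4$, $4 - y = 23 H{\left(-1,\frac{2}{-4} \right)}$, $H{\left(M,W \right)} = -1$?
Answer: $1262$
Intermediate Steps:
$y = 27$ ($y = 4 - 23 \left(-1\right) = 4 - -23 = 4 + 23 = 27$)
$P = 26$ ($P = 2 + 24 = 26$)
$Q{\left(A \right)} = 2 A$
$Q{\left(P \right)} y - 142 = 2 \cdot 26 \cdot 27 - 142 = 52 \cdot 27 - 142 = 1404 - 142 = 1262$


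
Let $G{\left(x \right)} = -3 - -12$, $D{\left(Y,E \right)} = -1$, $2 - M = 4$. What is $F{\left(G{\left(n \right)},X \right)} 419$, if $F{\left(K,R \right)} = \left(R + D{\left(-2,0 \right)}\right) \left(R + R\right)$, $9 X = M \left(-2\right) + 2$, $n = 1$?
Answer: $- \frac{1676}{9} \approx -186.22$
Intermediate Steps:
$M = -2$ ($M = 2 - 4 = -2$)
$X = \frac{2}{3}$ ($X = \frac{\left(-2\right) \left(-2\right) + 2}{9} = \frac{4 + 2}{9} = \frac{1}{9} \cdot 6 = \frac{2}{3} \approx 0.66667$)
$G{\left(x \right)} = 9$ ($G{\left(x \right)} = -3 + 12 = 9$)
$F{\left(K,R \right)} = 2 R \left(-1 + R\right)$ ($F{\left(K,R \right)} = \left(R - 1\right) \left(R + R\right) = \left(-1 + R\right) 2 R = 2 R \left(-1 + R\right)$)
$F{\left(G{\left(n \right)},X \right)} 419 = 2 \cdot \frac{2}{3} \left(-1 + \frac{2}{3}\right) 419 = 2 \cdot \frac{2}{3} \left(- \frac{1}{3}\right) 419 = \left(- \frac{4}{9}\right) 419 = - \frac{1676}{9}$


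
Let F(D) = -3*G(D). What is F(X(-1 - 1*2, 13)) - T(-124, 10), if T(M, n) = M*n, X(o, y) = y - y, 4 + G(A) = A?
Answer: 1252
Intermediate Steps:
G(A) = -4 + A
X(o, y) = 0
F(D) = 12 - 3*D (F(D) = -3*(-4 + D) = 12 - 3*D)
F(X(-1 - 1*2, 13)) - T(-124, 10) = (12 - 3*0) - (-124)*10 = (12 + 0) - 1*(-1240) = 12 + 1240 = 1252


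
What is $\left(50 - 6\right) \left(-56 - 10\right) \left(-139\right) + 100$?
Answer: $403756$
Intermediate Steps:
$\left(50 - 6\right) \left(-56 - 10\right) \left(-139\right) + 100 = 44 \left(-66\right) \left(-139\right) + 100 = \left(-2904\right) \left(-139\right) + 100 = 403656 + 100 = 403756$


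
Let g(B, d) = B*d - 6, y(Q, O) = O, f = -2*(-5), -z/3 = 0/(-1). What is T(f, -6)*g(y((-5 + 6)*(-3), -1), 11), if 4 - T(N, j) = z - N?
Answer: -238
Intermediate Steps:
z = 0 (z = -0/(-1) = -0*(-1) = -3*0 = 0)
f = 10
g(B, d) = -6 + B*d
T(N, j) = 4 + N (T(N, j) = 4 - (0 - N) = 4 - (-1)*N = 4 + N)
T(f, -6)*g(y((-5 + 6)*(-3), -1), 11) = (4 + 10)*(-6 - 1*11) = 14*(-6 - 11) = 14*(-17) = -238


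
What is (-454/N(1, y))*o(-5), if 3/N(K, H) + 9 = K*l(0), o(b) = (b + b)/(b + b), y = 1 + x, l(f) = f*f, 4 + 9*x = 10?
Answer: 1362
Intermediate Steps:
x = 2/3 (x = -4/9 + (1/9)*10 = -4/9 + 10/9 = 2/3 ≈ 0.66667)
l(f) = f**2
y = 5/3 (y = 1 + 2/3 = 5/3 ≈ 1.6667)
o(b) = 1 (o(b) = (2*b)/((2*b)) = (2*b)*(1/(2*b)) = 1)
N(K, H) = -1/3 (N(K, H) = 3/(-9 + K*0**2) = 3/(-9 + K*0) = 3/(-9 + 0) = 3/(-9) = 3*(-1/9) = -1/3)
(-454/N(1, y))*o(-5) = -454/(-1/3)*1 = -454*(-3)*1 = 1362*1 = 1362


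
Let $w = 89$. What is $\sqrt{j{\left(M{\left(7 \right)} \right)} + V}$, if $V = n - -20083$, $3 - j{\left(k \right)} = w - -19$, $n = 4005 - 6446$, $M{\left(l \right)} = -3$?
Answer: $\sqrt{17537} \approx 132.43$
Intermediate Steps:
$n = -2441$
$j{\left(k \right)} = -105$ ($j{\left(k \right)} = 3 - \left(89 - -19\right) = 3 - \left(89 + 19\right) = 3 - 108 = -105$)
$V = 17642$ ($V = -2441 - -20083 = -2441 + 20083 = 17642$)
$\sqrt{j{\left(M{\left(7 \right)} \right)} + V} = \sqrt{-105 + 17642} = \sqrt{17537}$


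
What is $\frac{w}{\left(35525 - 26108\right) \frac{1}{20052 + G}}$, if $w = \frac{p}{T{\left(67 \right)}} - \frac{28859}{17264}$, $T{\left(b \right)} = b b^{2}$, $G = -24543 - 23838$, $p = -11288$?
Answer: $\frac{83802804824907}{16298857064048} \approx 5.1416$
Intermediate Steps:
$G = -48381$
$T{\left(b \right)} = b^{3}$
$w = - \frac{8874595449}{5192372432}$ ($w = - \frac{11288}{67^{3}} - \frac{28859}{17264} = - \frac{11288}{300763} - \frac{28859}{17264} = - \frac{8874595449}{5192372432} \approx -1.7092$)
$\frac{w}{\left(35525 - 26108\right) \frac{1}{20052 + G}} = - \frac{8874595449}{5192372432 \frac{35525 - 26108}{20052 - 48381}} = - \frac{8874595449}{5192372432 \frac{9417}{-28329}} = - \frac{8874595449}{5192372432 \cdot 9417 \left(- \frac{1}{28329}\right)} = - \frac{8874595449}{5192372432 \left(- \frac{3139}{9443}\right)} = \left(- \frac{8874595449}{5192372432}\right) \left(- \frac{9443}{3139}\right) = \frac{83802804824907}{16298857064048}$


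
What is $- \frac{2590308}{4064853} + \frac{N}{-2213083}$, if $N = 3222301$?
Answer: $- \frac{6276915495439}{2998619023933} \approx -2.0933$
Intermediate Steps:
$- \frac{2590308}{4064853} + \frac{N}{-2213083} = - \frac{2590308}{4064853} + \frac{3222301}{-2213083} = \left(-2590308\right) \frac{1}{4064853} + 3222301 \left(- \frac{1}{2213083}\right) = - \frac{863436}{1354951} - \frac{3222301}{2213083} = - \frac{6276915495439}{2998619023933}$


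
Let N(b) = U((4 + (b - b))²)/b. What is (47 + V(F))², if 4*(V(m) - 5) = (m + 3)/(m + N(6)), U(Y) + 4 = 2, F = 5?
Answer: 134689/49 ≈ 2748.8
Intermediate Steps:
U(Y) = -2 (U(Y) = -4 + 2 = -2)
N(b) = -2/b
V(m) = 5 + (3 + m)/(4*(-⅓ + m)) (V(m) = 5 + ((m + 3)/(m - 2/6))/4 = 5 + ((3 + m)/(m - 2*⅙))/4 = 5 + ((3 + m)/(m - ⅓))/4 = 5 + ((3 + m)/(-⅓ + m))/4 = 5 + (3 + m)/(4*(-⅓ + m)))
(47 + V(F))² = (47 + (-11 + 63*5)/(4*(-1 + 3*5)))² = (47 + (-11 + 315)/(4*(-1 + 15)))² = (47 + (¼)*304/14)² = (47 + (¼)*(1/14)*304)² = (47 + 38/7)² = (367/7)² = 134689/49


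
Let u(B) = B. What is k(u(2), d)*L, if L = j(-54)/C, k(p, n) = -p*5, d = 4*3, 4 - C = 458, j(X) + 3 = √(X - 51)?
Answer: -15/227 + 5*I*√105/227 ≈ -0.066079 + 0.2257*I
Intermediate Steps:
j(X) = -3 + √(-51 + X) (j(X) = -3 + √(X - 51) = -3 + √(-51 + X))
C = -454 (C = 4 - 1*458 = 4 - 458 = -454)
d = 12
k(p, n) = -5*p
L = 3/454 - I*√105/454 (L = (-3 + √(-51 - 54))/(-454) = (-3 + √(-105))*(-1/454) = (-3 + I*√105)*(-1/454) = 3/454 - I*√105/454 ≈ 0.0066079 - 0.02257*I)
k(u(2), d)*L = (-5*2)*(3/454 - I*√105/454) = -10*(3/454 - I*√105/454) = -15/227 + 5*I*√105/227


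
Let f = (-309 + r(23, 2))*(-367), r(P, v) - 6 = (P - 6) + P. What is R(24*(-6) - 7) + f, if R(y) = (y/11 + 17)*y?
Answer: 1056295/11 ≈ 96027.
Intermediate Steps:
R(y) = y*(17 + y/11) (R(y) = (y*(1/11) + 17)*y = (y/11 + 17)*y = (17 + y/11)*y = y*(17 + y/11))
r(P, v) = 2*P (r(P, v) = 6 + ((P - 6) + P) = 6 + ((-6 + P) + P) = 6 + (-6 + 2*P) = 2*P)
f = 96521 (f = (-309 + 2*23)*(-367) = (-309 + 46)*(-367) = -263*(-367) = 96521)
R(24*(-6) - 7) + f = (24*(-6) - 7)*(187 + (24*(-6) - 7))/11 + 96521 = (-144 - 7)*(187 + (-144 - 7))/11 + 96521 = (1/11)*(-151)*(187 - 151) + 96521 = (1/11)*(-151)*36 + 96521 = -5436/11 + 96521 = 1056295/11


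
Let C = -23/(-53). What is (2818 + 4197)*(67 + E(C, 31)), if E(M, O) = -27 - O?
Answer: 63135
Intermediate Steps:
C = 23/53 (C = -23*(-1/53) = 23/53 ≈ 0.43396)
(2818 + 4197)*(67 + E(C, 31)) = (2818 + 4197)*(67 + (-27 - 1*31)) = 7015*(67 + (-27 - 31)) = 7015*(67 - 58) = 7015*9 = 63135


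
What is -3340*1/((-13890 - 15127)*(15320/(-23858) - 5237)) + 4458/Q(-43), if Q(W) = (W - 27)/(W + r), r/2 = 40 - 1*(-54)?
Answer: -117192666843581221/12690841199127 ≈ -9234.4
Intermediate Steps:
r = 188 (r = 2*(40 - 1*(-54)) = 2*(40 + 54) = 2*94 = 188)
Q(W) = (-27 + W)/(188 + W) (Q(W) = (W - 27)/(W + 188) = (-27 + W)/(188 + W))
-3340*1/((-13890 - 15127)*(15320/(-23858) - 5237)) + 4458/Q(-43) = -3340*1/((-13890 - 15127)*(15320/(-23858) - 5237)) + 4458/(((-27 - 43)/(188 - 43))) = -3340*(-1/(29017*(15320*(-1/23858) - 5237))) + 4458/((-70/145)) = -3340*(-1/(29017*(-7660/11929 - 5237))) + 4458/(((1/145)*(-70))) = -3340/((-62479833/11929*(-29017))) + 4458/(-14/29) = -3340/1812977314161/11929 + 4458*(-29/14) = -3340*11929/1812977314161 - 64641/7 = -39842860/1812977314161 - 64641/7 = -117192666843581221/12690841199127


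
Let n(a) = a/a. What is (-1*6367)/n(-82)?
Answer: -6367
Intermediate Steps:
n(a) = 1
(-1*6367)/n(-82) = -1*6367/1 = -6367*1 = -6367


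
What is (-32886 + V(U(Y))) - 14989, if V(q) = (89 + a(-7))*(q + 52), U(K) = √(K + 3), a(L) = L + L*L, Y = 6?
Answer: -40670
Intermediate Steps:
a(L) = L + L²
U(K) = √(3 + K)
V(q) = 6812 + 131*q (V(q) = (89 - 7*(1 - 7))*(q + 52) = (89 - 7*(-6))*(52 + q) = (89 + 42)*(52 + q) = 131*(52 + q) = 6812 + 131*q)
(-32886 + V(U(Y))) - 14989 = (-32886 + (6812 + 131*√(3 + 6))) - 14989 = (-32886 + (6812 + 131*√9)) - 14989 = (-32886 + (6812 + 131*3)) - 14989 = (-32886 + (6812 + 393)) - 14989 = (-32886 + 7205) - 14989 = -25681 - 14989 = -40670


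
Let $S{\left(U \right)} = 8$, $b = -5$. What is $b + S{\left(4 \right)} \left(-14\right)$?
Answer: $-117$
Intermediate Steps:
$b + S{\left(4 \right)} \left(-14\right) = -5 + 8 \left(-14\right) = -5 - 112 = -117$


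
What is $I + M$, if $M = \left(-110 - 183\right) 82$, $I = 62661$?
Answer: $38635$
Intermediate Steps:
$M = -24026$ ($M = \left(-293\right) 82 = -24026$)
$I + M = 62661 - 24026 = 38635$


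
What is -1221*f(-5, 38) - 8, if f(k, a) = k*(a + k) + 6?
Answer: 194131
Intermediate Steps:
f(k, a) = 6 + k*(a + k)
-1221*f(-5, 38) - 8 = -1221*(6 + (-5)² + 38*(-5)) - 8 = -1221*(6 + 25 - 190) - 8 = -1221*(-159) - 8 = 194139 - 8 = 194131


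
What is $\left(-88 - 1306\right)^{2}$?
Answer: $1943236$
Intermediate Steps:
$\left(-88 - 1306\right)^{2} = \left(-1394\right)^{2} = 1943236$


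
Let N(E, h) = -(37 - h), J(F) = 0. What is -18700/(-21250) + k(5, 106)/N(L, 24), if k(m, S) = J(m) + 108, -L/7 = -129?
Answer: -2414/325 ≈ -7.4277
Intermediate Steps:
L = 903 (L = -7*(-129) = 903)
N(E, h) = -37 + h
k(m, S) = 108 (k(m, S) = 0 + 108 = 108)
-18700/(-21250) + k(5, 106)/N(L, 24) = -18700/(-21250) + 108/(-37 + 24) = -18700*(-1/21250) + 108/(-13) = 22/25 + 108*(-1/13) = 22/25 - 108/13 = -2414/325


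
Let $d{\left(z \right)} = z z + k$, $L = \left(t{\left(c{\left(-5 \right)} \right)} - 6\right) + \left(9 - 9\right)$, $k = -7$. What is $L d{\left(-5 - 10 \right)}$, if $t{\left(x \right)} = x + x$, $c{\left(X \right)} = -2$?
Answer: $-2180$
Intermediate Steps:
$t{\left(x \right)} = 2 x$
$L = -10$ ($L = \left(2 \left(-2\right) - 6\right) + \left(9 - 9\right) = \left(-4 - 6\right) + 0 = -10 + 0 = -10$)
$d{\left(z \right)} = -7 + z^{2}$ ($d{\left(z \right)} = z z - 7 = z^{2} - 7 = -7 + z^{2}$)
$L d{\left(-5 - 10 \right)} = - 10 \left(-7 + \left(-5 - 10\right)^{2}\right) = - 10 \left(-7 + \left(-15\right)^{2}\right) = - 10 \left(-7 + 225\right) = \left(-10\right) 218 = -2180$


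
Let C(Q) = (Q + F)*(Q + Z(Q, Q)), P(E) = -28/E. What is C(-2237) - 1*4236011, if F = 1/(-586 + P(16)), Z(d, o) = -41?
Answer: 2021575237/2351 ≈ 8.5988e+5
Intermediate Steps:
F = -4/2351 (F = 1/(-586 - 28/16) = 1/(-586 - 28*1/16) = 1/(-586 - 7/4) = 1/(-2351/4) = -4/2351 ≈ -0.0017014)
C(Q) = (-41 + Q)*(-4/2351 + Q) (C(Q) = (Q - 4/2351)*(Q - 41) = (-4/2351 + Q)*(-41 + Q) = (-41 + Q)*(-4/2351 + Q))
C(-2237) - 1*4236011 = (164/2351 + (-2237)² - 96395/2351*(-2237)) - 1*4236011 = (164/2351 + 5004169 + 215635615/2351) - 4236011 = 11980437098/2351 - 4236011 = 2021575237/2351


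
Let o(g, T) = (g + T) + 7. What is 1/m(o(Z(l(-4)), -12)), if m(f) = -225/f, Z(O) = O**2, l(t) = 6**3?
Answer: -46651/225 ≈ -207.34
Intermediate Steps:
l(t) = 216
o(g, T) = 7 + T + g (o(g, T) = (T + g) + 7 = 7 + T + g)
1/m(o(Z(l(-4)), -12)) = 1/(-225/(7 - 12 + 216**2)) = 1/(-225/(7 - 12 + 46656)) = 1/(-225/46651) = -46651/225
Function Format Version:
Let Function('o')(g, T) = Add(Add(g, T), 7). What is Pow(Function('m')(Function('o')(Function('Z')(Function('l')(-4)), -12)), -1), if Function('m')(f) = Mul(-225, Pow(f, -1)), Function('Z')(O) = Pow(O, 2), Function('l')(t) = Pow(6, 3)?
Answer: Rational(-46651, 225) ≈ -207.34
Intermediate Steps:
Function('l')(t) = 216
Function('o')(g, T) = Add(7, T, g) (Function('o')(g, T) = Add(Add(T, g), 7) = Add(7, T, g))
Pow(Function('m')(Function('o')(Function('Z')(Function('l')(-4)), -12)), -1) = Pow(Mul(-225, Pow(Add(7, -12, Pow(216, 2)), -1)), -1) = Pow(Mul(-225, Pow(Add(7, -12, 46656), -1)), -1) = Pow(Mul(-225, Pow(46651, -1)), -1) = Pow(Mul(-225, Rational(1, 46651)), -1) = Pow(Rational(-225, 46651), -1) = Rational(-46651, 225)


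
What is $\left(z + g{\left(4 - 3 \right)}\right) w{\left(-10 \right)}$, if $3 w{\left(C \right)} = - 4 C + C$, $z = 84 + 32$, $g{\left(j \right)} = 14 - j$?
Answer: $1290$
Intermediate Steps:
$z = 116$
$w{\left(C \right)} = - C$ ($w{\left(C \right)} = \frac{- 4 C + C}{3} = \frac{\left(-3\right) C}{3} = - C$)
$\left(z + g{\left(4 - 3 \right)}\right) w{\left(-10 \right)} = \left(116 + \left(14 - \left(4 - 3\right)\right)\right) \left(\left(-1\right) \left(-10\right)\right) = \left(116 + \left(14 - 1\right)\right) 10 = \left(116 + 13\right) 10 = 129 \cdot 10 = 1290$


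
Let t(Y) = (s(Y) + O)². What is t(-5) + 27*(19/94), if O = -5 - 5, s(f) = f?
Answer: 21663/94 ≈ 230.46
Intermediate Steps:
O = -10
t(Y) = (-10 + Y)² (t(Y) = (Y - 10)² = (-10 + Y)²)
t(-5) + 27*(19/94) = (-10 - 5)² + 27*(19/94) = (-15)² + 27*(19*(1/94)) = 225 + 27*(19/94) = 225 + 513/94 = 21663/94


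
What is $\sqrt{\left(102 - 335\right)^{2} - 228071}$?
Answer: $i \sqrt{173782} \approx 416.87 i$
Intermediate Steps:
$\sqrt{\left(102 - 335\right)^{2} - 228071} = \sqrt{\left(-233\right)^{2} - 228071} = \sqrt{54289 - 228071} = \sqrt{-173782} = i \sqrt{173782}$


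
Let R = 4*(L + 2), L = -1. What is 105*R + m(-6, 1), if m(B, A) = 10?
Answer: 430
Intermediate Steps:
R = 4 (R = 4*(-1 + 2) = 4*1 = 4)
105*R + m(-6, 1) = 105*4 + 10 = 420 + 10 = 430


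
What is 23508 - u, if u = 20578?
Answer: 2930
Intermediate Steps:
23508 - u = 23508 - 1*20578 = 23508 - 20578 = 2930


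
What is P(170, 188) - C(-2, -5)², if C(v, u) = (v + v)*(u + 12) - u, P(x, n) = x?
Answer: -359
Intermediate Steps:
C(v, u) = -u + 2*v*(12 + u) (C(v, u) = (2*v)*(12 + u) - u = 2*v*(12 + u) - u = -u + 2*v*(12 + u))
P(170, 188) - C(-2, -5)² = 170 - (-1*(-5) + 24*(-2) + 2*(-5)*(-2))² = 170 - (5 - 48 + 20)² = 170 - 1*(-23)² = 170 - 1*529 = 170 - 529 = -359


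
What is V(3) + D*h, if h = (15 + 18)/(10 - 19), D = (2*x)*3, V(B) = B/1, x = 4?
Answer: -85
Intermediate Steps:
V(B) = B (V(B) = B*1 = B)
D = 24 (D = (2*4)*3 = 8*3 = 24)
h = -11/3 (h = 33/(-9) = 33*(-⅑) = -11/3 ≈ -3.6667)
V(3) + D*h = 3 + 24*(-11/3) = 3 - 88 = -85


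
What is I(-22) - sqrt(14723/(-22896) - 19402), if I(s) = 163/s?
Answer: -163/22 - I*sqrt(70634623485)/1908 ≈ -7.4091 - 139.29*I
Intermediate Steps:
I(-22) - sqrt(14723/(-22896) - 19402) = 163/(-22) - sqrt(14723/(-22896) - 19402) = 163*(-1/22) - sqrt(14723*(-1/22896) - 19402) = -163/22 - sqrt(-14723/22896 - 19402) = -163/22 - sqrt(-444242915/22896) = -163/22 - I*sqrt(70634623485)/1908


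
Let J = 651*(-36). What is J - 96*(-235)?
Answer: -876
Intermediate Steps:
J = -23436
J - 96*(-235) = -23436 - 96*(-235) = -23436 - 1*(-22560) = -23436 + 22560 = -876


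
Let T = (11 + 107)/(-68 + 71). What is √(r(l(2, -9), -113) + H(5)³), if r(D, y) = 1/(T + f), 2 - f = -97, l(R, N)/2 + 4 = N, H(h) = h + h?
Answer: √172226245/415 ≈ 31.623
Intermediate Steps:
H(h) = 2*h
l(R, N) = -8 + 2*N
f = 99 (f = 2 - 1*(-97) = 2 + 97 = 99)
T = 118/3 ≈ 39.333
r(D, y) = 3/415 (r(D, y) = 1/(118/3 + 99) = 1/(415/3) = 3/415)
√(r(l(2, -9), -113) + H(5)³) = √(3/415 + (2*5)³) = √(3/415 + 10³) = √(3/415 + 1000) = √(415003/415) = √172226245/415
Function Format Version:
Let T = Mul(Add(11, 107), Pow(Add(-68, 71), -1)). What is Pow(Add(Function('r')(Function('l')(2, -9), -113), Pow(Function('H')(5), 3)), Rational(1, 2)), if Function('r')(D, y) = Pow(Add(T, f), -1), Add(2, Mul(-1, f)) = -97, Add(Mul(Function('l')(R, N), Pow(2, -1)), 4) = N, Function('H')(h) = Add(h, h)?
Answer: Mul(Rational(1, 415), Pow(172226245, Rational(1, 2))) ≈ 31.623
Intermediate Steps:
Function('H')(h) = Mul(2, h)
Function('l')(R, N) = Add(-8, Mul(2, N))
f = 99 (f = Add(2, Mul(-1, -97)) = Add(2, 97) = 99)
T = Rational(118, 3) (T = Mul(118, Pow(3, -1)) = Mul(118, Rational(1, 3)) = Rational(118, 3) ≈ 39.333)
Function('r')(D, y) = Rational(3, 415) (Function('r')(D, y) = Pow(Add(Rational(118, 3), 99), -1) = Pow(Rational(415, 3), -1) = Rational(3, 415))
Pow(Add(Function('r')(Function('l')(2, -9), -113), Pow(Function('H')(5), 3)), Rational(1, 2)) = Pow(Add(Rational(3, 415), Pow(Mul(2, 5), 3)), Rational(1, 2)) = Pow(Add(Rational(3, 415), Pow(10, 3)), Rational(1, 2)) = Pow(Add(Rational(3, 415), 1000), Rational(1, 2)) = Pow(Rational(415003, 415), Rational(1, 2)) = Mul(Rational(1, 415), Pow(172226245, Rational(1, 2)))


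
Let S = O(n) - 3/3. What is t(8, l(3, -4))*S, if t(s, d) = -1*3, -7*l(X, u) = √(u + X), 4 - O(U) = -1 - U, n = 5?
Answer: -27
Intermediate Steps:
O(U) = 5 + U (O(U) = 4 - (-1 - U) = 4 + (1 + U) = 5 + U)
l(X, u) = -√(X + u)/7 (l(X, u) = -√(u + X)/7 = -√(X + u)/7)
t(s, d) = -3
S = 9 (S = (5 + 5) - 3/3 = 10 - 3/3 = 10 - 1*1 = 10 - 1 = 9)
t(8, l(3, -4))*S = -3*9 = -27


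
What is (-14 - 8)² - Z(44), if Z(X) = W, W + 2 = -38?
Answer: 524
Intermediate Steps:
W = -40 (W = -2 - 38 = -40)
Z(X) = -40
(-14 - 8)² - Z(44) = (-14 - 8)² - 1*(-40) = (-22)² + 40 = 484 + 40 = 524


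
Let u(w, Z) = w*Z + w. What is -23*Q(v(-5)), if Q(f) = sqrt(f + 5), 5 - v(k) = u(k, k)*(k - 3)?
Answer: -23*sqrt(170) ≈ -299.88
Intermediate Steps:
u(w, Z) = w + Z*w (u(w, Z) = Z*w + w = w + Z*w)
v(k) = 5 - k*(1 + k)*(-3 + k) (v(k) = 5 - k*(1 + k)*(k - 3) = 5 - k*(1 + k)*(-3 + k))
Q(f) = sqrt(5 + f)
-23*Q(v(-5)) = -23*sqrt(5 + (5 - 1*(-5)**3 + 2*(-5)**2 + 3*(-5))) = -23*sqrt(5 + (5 - 1*(-125) + 2*25 - 15)) = -23*sqrt(5 + (5 + 125 + 50 - 15)) = -23*sqrt(5 + 165) = -23*sqrt(170)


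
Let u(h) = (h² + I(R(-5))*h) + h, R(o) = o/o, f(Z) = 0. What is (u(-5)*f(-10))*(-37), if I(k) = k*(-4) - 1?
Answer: 0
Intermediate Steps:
R(o) = 1
I(k) = -1 - 4*k (I(k) = -4*k - 1 = -1 - 4*k)
u(h) = h² - 4*h (u(h) = (h² + (-1 - 4*1)*h) + h = (h² + (-1 - 4)*h) + h = (h² - 5*h) + h = h² - 4*h)
(u(-5)*f(-10))*(-37) = (-5*(-4 - 5)*0)*(-37) = (-5*(-9)*0)*(-37) = (45*0)*(-37) = 0*(-37) = 0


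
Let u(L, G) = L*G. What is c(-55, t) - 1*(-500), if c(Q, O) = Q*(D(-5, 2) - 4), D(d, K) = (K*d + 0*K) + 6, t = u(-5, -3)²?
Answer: 940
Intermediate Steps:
u(L, G) = G*L
t = 225 (t = (-3*(-5))² = 15² = 225)
D(d, K) = 6 + K*d (D(d, K) = (K*d + 0) + 6 = K*d + 6 = 6 + K*d)
c(Q, O) = -8*Q (c(Q, O) = Q*((6 + 2*(-5)) - 4) = Q*((6 - 10) - 4) = Q*(-4 - 4) = Q*(-8) = -8*Q)
c(-55, t) - 1*(-500) = -8*(-55) - 1*(-500) = 440 + 500 = 940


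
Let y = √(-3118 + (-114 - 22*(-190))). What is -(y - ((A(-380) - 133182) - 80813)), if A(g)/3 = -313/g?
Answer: -81317161/380 - 2*√237 ≈ -2.1402e+5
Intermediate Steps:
A(g) = -939/g (A(g) = 3*(-313/g) = -939/g)
y = 2*√237 (y = √(-3118 + (-114 + 4180)) = √(-3118 + 4066) = √948 = 2*√237 ≈ 30.790)
-(y - ((A(-380) - 133182) - 80813)) = -(2*√237 - ((-939/(-380) - 133182) - 80813)) = -(2*√237 - ((-939*(-1/380) - 133182) - 80813)) = -(2*√237 - ((939/380 - 133182) - 80813)) = -(2*√237 - (-50608221/380 - 80813)) = -(2*√237 - 1*(-81317161/380)) = -(2*√237 + 81317161/380) = -(81317161/380 + 2*√237) = -81317161/380 - 2*√237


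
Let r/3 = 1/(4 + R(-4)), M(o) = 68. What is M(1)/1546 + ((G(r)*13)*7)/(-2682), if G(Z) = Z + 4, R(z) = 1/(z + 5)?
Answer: -1161949/10365930 ≈ -0.11209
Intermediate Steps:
R(z) = 1/(5 + z)
r = ⅗ (r = 3/(4 + 1/(5 - 4)) = 3/(4 + 1/1) = 3/(4 + 1) = 3/5 = 3*(⅕) = ⅗ ≈ 0.60000)
G(Z) = 4 + Z
M(1)/1546 + ((G(r)*13)*7)/(-2682) = 68/1546 + (((4 + ⅗)*13)*7)/(-2682) = 68*(1/1546) + (((23/5)*13)*7)*(-1/2682) = 34/773 + ((299/5)*7)*(-1/2682) = 34/773 + (2093/5)*(-1/2682) = 34/773 - 2093/13410 = -1161949/10365930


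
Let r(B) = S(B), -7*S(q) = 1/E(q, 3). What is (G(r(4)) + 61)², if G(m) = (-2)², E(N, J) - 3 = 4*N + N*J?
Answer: 4225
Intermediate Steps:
E(N, J) = 3 + 4*N + J*N (E(N, J) = 3 + (4*N + N*J) = 3 + (4*N + J*N) = 3 + 4*N + J*N)
S(q) = -1/(7*(3 + 7*q)) (S(q) = -1/(7*(3 + 4*q + 3*q)) = -1/(7*(3 + 7*q)))
r(B) = -1/(21 + 49*B)
G(m) = 4
(G(r(4)) + 61)² = (4 + 61)² = 65² = 4225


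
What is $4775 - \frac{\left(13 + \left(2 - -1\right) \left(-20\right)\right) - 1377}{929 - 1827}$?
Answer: $\frac{2143263}{449} \approx 4773.4$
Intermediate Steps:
$4775 - \frac{\left(13 + \left(2 - -1\right) \left(-20\right)\right) - 1377}{929 - 1827} = 4775 - \frac{\left(13 + \left(2 + 1\right) \left(-20\right)\right) - 1377}{-898} = 4775 - \left(\left(13 + 3 \left(-20\right)\right) - 1377\right) \left(- \frac{1}{898}\right) = 4775 - \left(\left(13 - 60\right) - 1377\right) \left(- \frac{1}{898}\right) = 4775 - \left(-47 - 1377\right) \left(- \frac{1}{898}\right) = 4775 - \left(-1424\right) \left(- \frac{1}{898}\right) = 4775 - \frac{712}{449} = \frac{2143263}{449}$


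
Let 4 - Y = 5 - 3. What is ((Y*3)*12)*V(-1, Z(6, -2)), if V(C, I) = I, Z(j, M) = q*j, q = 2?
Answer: 864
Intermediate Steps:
Z(j, M) = 2*j
Y = 2 (Y = 4 - (5 - 3) = 4 - 1*2 = 4 - 2 = 2)
((Y*3)*12)*V(-1, Z(6, -2)) = ((2*3)*12)*(2*6) = (6*12)*12 = 72*12 = 864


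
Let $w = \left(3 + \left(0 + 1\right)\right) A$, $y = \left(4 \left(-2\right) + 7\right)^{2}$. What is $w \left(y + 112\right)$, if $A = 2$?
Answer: $904$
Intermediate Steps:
$y = 1$ ($y = \left(-8 + 7\right)^{2} = \left(-1\right)^{2} = 1$)
$w = 8$ ($w = \left(3 + \left(0 + 1\right)\right) 2 = \left(3 + 1\right) 2 = 4 \cdot 2 = 8$)
$w \left(y + 112\right) = 8 \left(1 + 112\right) = 8 \cdot 113 = 904$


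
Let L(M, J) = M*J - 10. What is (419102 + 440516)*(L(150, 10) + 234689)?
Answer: 203023719622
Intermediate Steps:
L(M, J) = -10 + J*M (L(M, J) = J*M - 10 = -10 + J*M)
(419102 + 440516)*(L(150, 10) + 234689) = (419102 + 440516)*((-10 + 10*150) + 234689) = 859618*((-10 + 1500) + 234689) = 859618*(1490 + 234689) = 859618*236179 = 203023719622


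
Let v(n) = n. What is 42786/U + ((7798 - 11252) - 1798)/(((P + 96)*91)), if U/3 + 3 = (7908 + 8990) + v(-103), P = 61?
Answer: 4444985/9227204 ≈ 0.48173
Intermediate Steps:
U = 50376 (U = -9 + 3*((7908 + 8990) - 103) = -9 + 3*(16898 - 103) = -9 + 3*16795 = -9 + 50385 = 50376)
42786/U + ((7798 - 11252) - 1798)/(((P + 96)*91)) = 42786/50376 + ((7798 - 11252) - 1798)/(((61 + 96)*91)) = 42786*(1/50376) + (-3454 - 1798)/((157*91)) = 7131/8396 - 5252/14287 = 7131/8396 - 5252*1/14287 = 7131/8396 - 404/1099 = 4444985/9227204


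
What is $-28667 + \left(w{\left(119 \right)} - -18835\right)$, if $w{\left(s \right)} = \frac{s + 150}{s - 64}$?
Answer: $- \frac{540491}{55} \approx -9827.1$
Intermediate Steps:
$w{\left(s \right)} = \frac{150 + s}{-64 + s}$
$-28667 + \left(w{\left(119 \right)} - -18835\right) = -28667 + \left(\frac{150 + 119}{-64 + 119} - -18835\right) = -28667 + \left(\frac{1}{55} \cdot 269 + 18835\right) = -28667 + \left(\frac{269}{55} + 18835\right) = -28667 + \frac{1036194}{55} = - \frac{540491}{55}$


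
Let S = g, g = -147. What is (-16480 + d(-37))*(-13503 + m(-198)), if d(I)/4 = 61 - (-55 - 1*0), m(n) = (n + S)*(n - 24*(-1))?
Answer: -745176432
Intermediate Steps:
S = -147
m(n) = (-147 + n)*(24 + n) (m(n) = (n - 147)*(n - 24*(-1)) = (-147 + n)*(n + 24) = (-147 + n)*(24 + n))
d(I) = 464 (d(I) = 4*(61 - (-55 - 1*0)) = 4*(61 - (-55 + 0)) = 4*(61 - 1*(-55)) = 4*(61 + 55) = 4*116 = 464)
(-16480 + d(-37))*(-13503 + m(-198)) = (-16480 + 464)*(-13503 + (-3528 + (-198)² - 123*(-198))) = -16016*(-13503 + (-3528 + 39204 + 24354)) = -16016*(-13503 + 60030) = -16016*46527 = -745176432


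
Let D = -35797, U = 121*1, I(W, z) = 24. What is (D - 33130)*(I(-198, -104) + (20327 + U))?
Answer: -1411073544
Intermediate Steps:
U = 121
(D - 33130)*(I(-198, -104) + (20327 + U)) = (-35797 - 33130)*(24 + (20327 + 121)) = -68927*(24 + 20448) = -68927*20472 = -1411073544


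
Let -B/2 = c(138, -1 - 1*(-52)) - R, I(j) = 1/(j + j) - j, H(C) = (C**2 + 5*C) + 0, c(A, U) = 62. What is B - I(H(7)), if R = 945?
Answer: 310799/168 ≈ 1850.0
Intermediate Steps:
H(C) = C**2 + 5*C
I(j) = 1/(2*j) - j
B = 1766 (B = -2*(62 - 1*945) = -2*(62 - 945) = -2*(-883) = 1766)
B - I(H(7)) = 1766 - (1/(2*((7*(5 + 7)))) - 7*(5 + 7)) = 1766 - (1/(2*((7*12))) - 7*12) = 1766 - ((1/2)/84 - 1*84) = 1766 - ((1/2)*(1/84) - 84) = 1766 - (1/168 - 84) = 1766 - 1*(-14111/168) = 1766 + 14111/168 = 310799/168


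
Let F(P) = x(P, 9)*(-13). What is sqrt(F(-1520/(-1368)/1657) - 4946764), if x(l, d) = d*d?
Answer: 151*I*sqrt(217) ≈ 2224.4*I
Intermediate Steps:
x(l, d) = d**2
F(P) = -1053 (F(P) = 9**2*(-13) = 81*(-13) = -1053)
sqrt(F(-1520/(-1368)/1657) - 4946764) = sqrt(-1053 - 4946764) = sqrt(-4947817) = 151*I*sqrt(217)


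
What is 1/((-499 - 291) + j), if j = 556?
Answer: -1/234 ≈ -0.0042735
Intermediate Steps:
1/((-499 - 291) + j) = 1/((-499 - 291) + 556) = 1/(-790 + 556) = 1/(-234) = -1/234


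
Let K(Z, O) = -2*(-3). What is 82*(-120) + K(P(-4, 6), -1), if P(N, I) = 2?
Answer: -9834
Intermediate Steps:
K(Z, O) = 6
82*(-120) + K(P(-4, 6), -1) = 82*(-120) + 6 = -9840 + 6 = -9834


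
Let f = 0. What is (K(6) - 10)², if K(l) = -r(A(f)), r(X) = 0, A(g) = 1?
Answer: 100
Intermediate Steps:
K(l) = 0 (K(l) = -1*0 = 0)
(K(6) - 10)² = (0 - 10)² = (-10)² = 100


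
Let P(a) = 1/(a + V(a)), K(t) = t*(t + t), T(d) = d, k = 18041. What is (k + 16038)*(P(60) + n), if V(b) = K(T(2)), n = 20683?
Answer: 47930239155/68 ≈ 7.0486e+8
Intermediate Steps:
K(t) = 2*t**2 (K(t) = t*(2*t) = 2*t**2)
V(b) = 8 (V(b) = 2*2**2 = 2*4 = 8)
P(a) = 1/(8 + a) (P(a) = 1/(a + 8) = 1/(8 + a))
(k + 16038)*(P(60) + n) = (18041 + 16038)*(1/(8 + 60) + 20683) = 34079*(1/68 + 20683) = 34079*(1406445/68) = 47930239155/68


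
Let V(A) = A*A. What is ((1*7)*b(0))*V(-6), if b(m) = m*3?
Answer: 0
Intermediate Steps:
b(m) = 3*m
V(A) = A²
((1*7)*b(0))*V(-6) = ((1*7)*(3*0))*(-6)² = (7*0)*36 = 0*36 = 0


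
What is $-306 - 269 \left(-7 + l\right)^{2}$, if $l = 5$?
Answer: $-1382$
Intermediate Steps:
$-306 - 269 \left(-7 + l\right)^{2} = -306 - 269 \left(-7 + 5\right)^{2} = -306 - 269 \left(-2\right)^{2} = -306 - 1076 = -1382$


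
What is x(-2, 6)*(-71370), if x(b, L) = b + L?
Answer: -285480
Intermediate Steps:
x(b, L) = L + b
x(-2, 6)*(-71370) = (6 - 2)*(-71370) = 4*(-71370) = -285480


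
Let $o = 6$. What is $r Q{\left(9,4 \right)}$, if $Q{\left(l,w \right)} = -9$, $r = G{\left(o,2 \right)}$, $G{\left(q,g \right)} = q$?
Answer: $-54$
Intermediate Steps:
$r = 6$
$r Q{\left(9,4 \right)} = 6 \left(-9\right) = -54$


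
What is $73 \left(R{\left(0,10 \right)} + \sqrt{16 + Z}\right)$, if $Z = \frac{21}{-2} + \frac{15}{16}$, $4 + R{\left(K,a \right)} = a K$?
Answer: $-292 + \frac{73 \sqrt{103}}{4} \approx -106.78$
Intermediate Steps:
$R{\left(K,a \right)} = -4 + K a$ ($R{\left(K,a \right)} = -4 + a K = -4 + K a$)
$Z = - \frac{153}{16}$ ($Z = 21 \left(- \frac{1}{2}\right) + 15 \cdot \frac{1}{16} = - \frac{21}{2} + \frac{15}{16} = - \frac{153}{16} \approx -9.5625$)
$73 \left(R{\left(0,10 \right)} + \sqrt{16 + Z}\right) = 73 \left(\left(-4 + 0 \cdot 10\right) + \sqrt{16 - \frac{153}{16}}\right) = 73 \left(\left(-4 + 0\right) + \sqrt{\frac{103}{16}}\right) = 73 \left(-4 + \frac{\sqrt{103}}{4}\right) = -292 + \frac{73 \sqrt{103}}{4}$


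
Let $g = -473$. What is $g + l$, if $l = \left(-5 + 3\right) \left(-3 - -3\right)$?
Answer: $-473$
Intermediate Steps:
$l = 0$ ($l = - 2 \left(-3 + 3\right) = \left(-2\right) 0 = 0$)
$g + l = -473 + 0 = -473$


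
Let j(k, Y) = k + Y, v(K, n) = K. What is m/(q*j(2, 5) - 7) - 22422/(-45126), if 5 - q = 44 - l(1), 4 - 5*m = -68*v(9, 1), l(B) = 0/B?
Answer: 10694/188025 ≈ 0.056875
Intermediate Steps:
l(B) = 0
m = 616/5 (m = 4/5 - (-68)*9/5 = 4/5 - 1/5*(-612) = 4/5 + 612/5 = 616/5 ≈ 123.20)
q = -39 (q = 5 - (44 - 1*0) = 5 - (44 + 0) = 5 - 1*44 = 5 - 44 = -39)
j(k, Y) = Y + k
m/(q*j(2, 5) - 7) - 22422/(-45126) = 616/(5*(-39*(5 + 2) - 7)) - 22422/(-45126) = 616/(5*(-39*7 - 7)) - 22422*(-1/45126) = 616/(5*(-273 - 7)) + 3737/7521 = (616/5)/(-280) + 3737/7521 = (616/5)*(-1/280) + 3737/7521 = -11/25 + 3737/7521 = 10694/188025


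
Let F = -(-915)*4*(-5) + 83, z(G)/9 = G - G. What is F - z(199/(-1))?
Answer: -18217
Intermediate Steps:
z(G) = 0 (z(G) = 9*(G - G) = 9*0 = 0)
F = -18217 (F = -(-915)*(-20) + 83 = -61*300 + 83 = -18300 + 83 = -18217)
F - z(199/(-1)) = -18217 - 1*0 = -18217 + 0 = -18217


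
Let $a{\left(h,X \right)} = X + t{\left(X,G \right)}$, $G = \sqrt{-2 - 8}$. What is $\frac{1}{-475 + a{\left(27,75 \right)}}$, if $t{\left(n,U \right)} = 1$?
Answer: $- \frac{1}{399} \approx -0.0025063$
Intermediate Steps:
$G = i \sqrt{10}$ ($G = \sqrt{-2 - 8} = \sqrt{-10} = i \sqrt{10} \approx 3.1623 i$)
$a{\left(h,X \right)} = 1 + X$ ($a{\left(h,X \right)} = X + 1 = 1 + X$)
$\frac{1}{-475 + a{\left(27,75 \right)}} = \frac{1}{-475 + \left(1 + 75\right)} = \frac{1}{-475 + 76} = \frac{1}{-399} = - \frac{1}{399}$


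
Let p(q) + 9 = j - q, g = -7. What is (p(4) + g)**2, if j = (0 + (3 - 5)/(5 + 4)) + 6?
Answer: 16384/81 ≈ 202.27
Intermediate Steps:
j = 52/9 (j = (0 - 2/9) + 6 = -2/9 + 6 = 52/9 ≈ 5.7778)
p(q) = -29/9 - q (p(q) = -9 + (52/9 - q) = -29/9 - q)
(p(4) + g)**2 = ((-29/9 - 1*4) - 7)**2 = ((-29/9 - 4) - 7)**2 = (-65/9 - 7)**2 = (-128/9)**2 = 16384/81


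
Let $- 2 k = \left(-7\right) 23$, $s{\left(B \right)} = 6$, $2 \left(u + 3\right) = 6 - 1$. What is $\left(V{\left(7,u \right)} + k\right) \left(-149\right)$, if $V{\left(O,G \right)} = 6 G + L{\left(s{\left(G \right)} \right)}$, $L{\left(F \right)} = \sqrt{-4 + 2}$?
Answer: $- \frac{23095}{2} - 149 i \sqrt{2} \approx -11548.0 - 210.72 i$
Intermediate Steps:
$u = - \frac{1}{2}$ ($u = -3 + \frac{6 - 1}{2} = -3 + \frac{1}{2} \cdot 5 = -3 + \frac{5}{2} = - \frac{1}{2} \approx -0.5$)
$L{\left(F \right)} = i \sqrt{2}$ ($L{\left(F \right)} = \sqrt{-2} = i \sqrt{2}$)
$k = \frac{161}{2}$ ($k = - \frac{\left(-7\right) 23}{2} = \left(- \frac{1}{2}\right) \left(-161\right) = \frac{161}{2} \approx 80.5$)
$V{\left(O,G \right)} = 6 G + i \sqrt{2}$
$\left(V{\left(7,u \right)} + k\right) \left(-149\right) = \left(\left(6 \left(- \frac{1}{2}\right) + i \sqrt{2}\right) + \frac{161}{2}\right) \left(-149\right) = \left(\left(-3 + i \sqrt{2}\right) + \frac{161}{2}\right) \left(-149\right) = \left(\frac{155}{2} + i \sqrt{2}\right) \left(-149\right) = - \frac{23095}{2} - 149 i \sqrt{2}$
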